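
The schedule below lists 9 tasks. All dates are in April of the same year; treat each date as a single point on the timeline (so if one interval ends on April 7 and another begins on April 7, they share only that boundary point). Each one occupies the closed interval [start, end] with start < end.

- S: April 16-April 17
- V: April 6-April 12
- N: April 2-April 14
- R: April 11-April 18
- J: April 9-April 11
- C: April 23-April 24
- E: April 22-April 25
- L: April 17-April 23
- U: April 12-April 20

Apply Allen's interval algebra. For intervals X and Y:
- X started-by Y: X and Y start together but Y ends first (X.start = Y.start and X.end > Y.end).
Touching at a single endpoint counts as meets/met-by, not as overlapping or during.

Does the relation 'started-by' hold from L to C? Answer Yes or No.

No

L = [April 17, April 23], C = [April 23, April 24].
Actual relation of L to C: meets.
Asked whether 'started-by' holds → No.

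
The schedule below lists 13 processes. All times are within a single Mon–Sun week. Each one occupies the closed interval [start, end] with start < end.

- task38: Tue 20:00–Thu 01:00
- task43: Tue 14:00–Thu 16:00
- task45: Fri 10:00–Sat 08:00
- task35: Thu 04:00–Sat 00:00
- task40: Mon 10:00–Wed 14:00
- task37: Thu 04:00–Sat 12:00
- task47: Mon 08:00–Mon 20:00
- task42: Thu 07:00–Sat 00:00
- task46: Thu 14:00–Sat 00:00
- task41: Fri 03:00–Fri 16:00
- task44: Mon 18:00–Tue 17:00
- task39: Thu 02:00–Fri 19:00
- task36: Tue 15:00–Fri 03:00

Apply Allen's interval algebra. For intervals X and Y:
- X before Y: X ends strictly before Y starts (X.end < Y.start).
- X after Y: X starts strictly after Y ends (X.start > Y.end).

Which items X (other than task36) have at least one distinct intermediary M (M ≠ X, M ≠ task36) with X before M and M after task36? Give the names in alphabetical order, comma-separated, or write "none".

Target task36 = [Tue 15:00, Fri 03:00].
Intermediaries M with M after task36: task45.
Via task45 — items with X before task45: task38, task40, task43, task44, task47.
Union: task38, task40, task43, task44, task47.

task38, task40, task43, task44, task47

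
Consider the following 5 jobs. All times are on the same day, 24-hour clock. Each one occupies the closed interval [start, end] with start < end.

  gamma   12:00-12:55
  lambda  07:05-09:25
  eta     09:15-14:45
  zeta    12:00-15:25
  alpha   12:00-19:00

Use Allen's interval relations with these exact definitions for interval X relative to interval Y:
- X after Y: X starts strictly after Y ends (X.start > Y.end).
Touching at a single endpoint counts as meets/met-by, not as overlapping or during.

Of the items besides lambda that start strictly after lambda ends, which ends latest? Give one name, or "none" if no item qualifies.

alpha

Target lambda = [07:05, 09:25].
alpha [12:00, 19:00] → after → candidate.
eta [09:15, 14:45] → overlapped-by → excluded.
gamma [12:00, 12:55] → after → candidate.
zeta [12:00, 15:25] → after → candidate.
Among candidates, latest end is 19:00 → alpha.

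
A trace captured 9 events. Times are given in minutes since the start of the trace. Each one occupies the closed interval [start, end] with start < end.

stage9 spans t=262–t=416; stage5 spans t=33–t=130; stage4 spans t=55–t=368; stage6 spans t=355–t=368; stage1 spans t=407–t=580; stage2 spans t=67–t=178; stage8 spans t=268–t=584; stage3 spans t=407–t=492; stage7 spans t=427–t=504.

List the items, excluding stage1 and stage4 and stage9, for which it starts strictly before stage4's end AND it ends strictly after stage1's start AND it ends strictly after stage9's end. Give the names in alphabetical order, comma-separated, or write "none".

stage8

Conditions: its start is strictly before stage4's end (X.start < t=368) AND its end is strictly after stage1's start (X.end > t=407) AND its end is strictly after stage9's end (X.end > t=416).
stage2: start t=67 < t=368? ✓; end t=178 > t=407? ✗; end t=178 > t=416? ✗ → no.
stage3: start t=407 < t=368? ✗; end t=492 > t=407? ✓; end t=492 > t=416? ✓ → no.
stage5: start t=33 < t=368? ✓; end t=130 > t=407? ✗; end t=130 > t=416? ✗ → no.
stage6: start t=355 < t=368? ✓; end t=368 > t=407? ✗; end t=368 > t=416? ✗ → no.
stage7: start t=427 < t=368? ✗; end t=504 > t=407? ✓; end t=504 > t=416? ✓ → no.
stage8: start t=268 < t=368? ✓; end t=584 > t=407? ✓; end t=584 > t=416? ✓ → yes.
Result: stage8.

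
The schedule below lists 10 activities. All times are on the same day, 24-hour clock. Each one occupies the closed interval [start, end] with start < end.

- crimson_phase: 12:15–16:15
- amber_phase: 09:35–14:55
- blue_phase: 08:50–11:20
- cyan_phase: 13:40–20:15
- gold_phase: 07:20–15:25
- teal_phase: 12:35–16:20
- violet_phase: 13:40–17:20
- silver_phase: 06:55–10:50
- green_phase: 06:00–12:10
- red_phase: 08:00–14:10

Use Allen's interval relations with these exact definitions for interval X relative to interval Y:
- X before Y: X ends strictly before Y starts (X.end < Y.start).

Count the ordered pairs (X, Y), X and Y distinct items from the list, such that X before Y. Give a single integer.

12

Checking all 90 ordered pairs for relation 'before'; matching pairs in alphabetical order:
(blue_phase, crimson_phase): blue_phase before crimson_phase ✓
(blue_phase, cyan_phase): blue_phase before cyan_phase ✓
(blue_phase, teal_phase): blue_phase before teal_phase ✓
(blue_phase, violet_phase): blue_phase before violet_phase ✓
(green_phase, crimson_phase): green_phase before crimson_phase ✓
(green_phase, cyan_phase): green_phase before cyan_phase ✓
(green_phase, teal_phase): green_phase before teal_phase ✓
(green_phase, violet_phase): green_phase before violet_phase ✓
(silver_phase, crimson_phase): silver_phase before crimson_phase ✓
(silver_phase, cyan_phase): silver_phase before cyan_phase ✓
(silver_phase, teal_phase): silver_phase before teal_phase ✓
(silver_phase, violet_phase): silver_phase before violet_phase ✓
Count: 12.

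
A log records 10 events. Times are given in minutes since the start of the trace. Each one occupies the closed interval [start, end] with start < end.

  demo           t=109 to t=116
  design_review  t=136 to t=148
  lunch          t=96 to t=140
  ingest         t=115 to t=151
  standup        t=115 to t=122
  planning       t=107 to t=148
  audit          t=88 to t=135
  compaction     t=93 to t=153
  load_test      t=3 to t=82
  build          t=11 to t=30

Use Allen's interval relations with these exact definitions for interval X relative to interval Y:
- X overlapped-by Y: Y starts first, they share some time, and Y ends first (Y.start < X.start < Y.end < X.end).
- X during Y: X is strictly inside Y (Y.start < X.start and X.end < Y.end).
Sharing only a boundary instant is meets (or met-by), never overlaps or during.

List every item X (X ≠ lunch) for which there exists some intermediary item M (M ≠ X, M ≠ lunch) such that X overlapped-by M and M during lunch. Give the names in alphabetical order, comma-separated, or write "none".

Target lunch = [t=96, t=140].
Intermediaries M with M during lunch: demo, standup.
Via demo — items with X overlapped-by demo: ingest, standup.
Via standup — items with X overlapped-by standup: none.
Union: ingest, standup.

ingest, standup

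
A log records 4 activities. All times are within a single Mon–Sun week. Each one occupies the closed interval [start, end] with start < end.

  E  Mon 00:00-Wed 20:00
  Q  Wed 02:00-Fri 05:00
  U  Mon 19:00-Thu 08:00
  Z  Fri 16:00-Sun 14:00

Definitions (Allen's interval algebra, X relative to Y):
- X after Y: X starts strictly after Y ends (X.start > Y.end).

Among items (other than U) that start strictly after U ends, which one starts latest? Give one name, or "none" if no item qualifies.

Target U = [Mon 19:00, Thu 08:00].
E [Mon 00:00, Wed 20:00] → overlaps → excluded.
Q [Wed 02:00, Fri 05:00] → overlapped-by → excluded.
Z [Fri 16:00, Sun 14:00] → after → candidate.
Among candidates, latest start is Fri 16:00 → Z.

Z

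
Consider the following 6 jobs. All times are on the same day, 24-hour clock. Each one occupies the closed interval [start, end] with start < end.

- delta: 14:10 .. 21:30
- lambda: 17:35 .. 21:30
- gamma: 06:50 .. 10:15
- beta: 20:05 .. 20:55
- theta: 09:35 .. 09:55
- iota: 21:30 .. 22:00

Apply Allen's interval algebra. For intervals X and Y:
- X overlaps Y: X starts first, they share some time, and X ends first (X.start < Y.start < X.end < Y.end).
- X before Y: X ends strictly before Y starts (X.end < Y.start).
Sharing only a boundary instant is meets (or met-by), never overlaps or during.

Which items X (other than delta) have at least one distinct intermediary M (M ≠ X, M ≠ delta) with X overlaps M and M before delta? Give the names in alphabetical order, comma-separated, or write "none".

none

Target delta = [14:10, 21:30].
Intermediaries M with M before delta: gamma, theta.
Via gamma — items with X overlaps gamma: none.
Via theta — items with X overlaps theta: none.
Union: none.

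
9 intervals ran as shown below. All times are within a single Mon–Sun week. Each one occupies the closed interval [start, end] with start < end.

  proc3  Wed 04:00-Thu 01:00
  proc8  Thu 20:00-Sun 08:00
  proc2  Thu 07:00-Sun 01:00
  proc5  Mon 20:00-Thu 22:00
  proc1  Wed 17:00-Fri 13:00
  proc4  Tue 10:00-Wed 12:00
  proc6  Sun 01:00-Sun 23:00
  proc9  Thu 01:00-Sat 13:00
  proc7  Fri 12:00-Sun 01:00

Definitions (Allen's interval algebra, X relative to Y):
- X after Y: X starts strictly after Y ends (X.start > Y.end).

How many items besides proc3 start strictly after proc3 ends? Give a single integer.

4

Target proc3 = [Wed 04:00, Thu 01:00].
proc1 [Wed 17:00, Fri 13:00] → overlapped-by → no.
proc2 [Thu 07:00, Sun 01:00] → after → counts.
proc4 [Tue 10:00, Wed 12:00] → overlaps → no.
proc5 [Mon 20:00, Thu 22:00] → contains → no.
proc6 [Sun 01:00, Sun 23:00] → after → counts.
proc7 [Fri 12:00, Sun 01:00] → after → counts.
proc8 [Thu 20:00, Sun 08:00] → after → counts.
proc9 [Thu 01:00, Sat 13:00] → met-by → no.
Total: 4.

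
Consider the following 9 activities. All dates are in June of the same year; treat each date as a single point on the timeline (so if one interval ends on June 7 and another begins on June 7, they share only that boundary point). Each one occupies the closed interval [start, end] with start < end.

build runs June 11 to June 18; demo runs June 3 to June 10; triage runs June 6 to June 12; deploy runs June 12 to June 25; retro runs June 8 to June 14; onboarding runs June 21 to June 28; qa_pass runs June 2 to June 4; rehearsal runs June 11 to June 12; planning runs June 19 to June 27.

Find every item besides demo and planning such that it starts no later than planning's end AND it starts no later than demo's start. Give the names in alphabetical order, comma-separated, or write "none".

Conditions: its start is no later than planning's end (X.start <= June 27) AND its start is no later than demo's start (X.start <= June 3).
build: start June 11 <= June 27? ✓; start June 11 <= June 3? ✗ → no.
deploy: start June 12 <= June 27? ✓; start June 12 <= June 3? ✗ → no.
onboarding: start June 21 <= June 27? ✓; start June 21 <= June 3? ✗ → no.
qa_pass: start June 2 <= June 27? ✓; start June 2 <= June 3? ✓ → yes.
rehearsal: start June 11 <= June 27? ✓; start June 11 <= June 3? ✗ → no.
retro: start June 8 <= June 27? ✓; start June 8 <= June 3? ✗ → no.
triage: start June 6 <= June 27? ✓; start June 6 <= June 3? ✗ → no.
Result: qa_pass.

qa_pass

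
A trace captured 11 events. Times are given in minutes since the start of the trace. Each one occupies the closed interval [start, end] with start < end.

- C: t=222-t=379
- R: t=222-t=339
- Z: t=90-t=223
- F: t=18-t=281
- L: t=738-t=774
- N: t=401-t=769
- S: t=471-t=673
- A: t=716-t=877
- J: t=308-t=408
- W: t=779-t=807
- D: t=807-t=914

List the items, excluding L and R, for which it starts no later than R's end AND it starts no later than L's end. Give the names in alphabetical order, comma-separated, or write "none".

Conditions: its start is no later than R's end (X.start <= t=339) AND its start is no later than L's end (X.start <= t=774).
A: start t=716 <= t=339? ✗; start t=716 <= t=774? ✓ → no.
C: start t=222 <= t=339? ✓; start t=222 <= t=774? ✓ → yes.
D: start t=807 <= t=339? ✗; start t=807 <= t=774? ✗ → no.
F: start t=18 <= t=339? ✓; start t=18 <= t=774? ✓ → yes.
J: start t=308 <= t=339? ✓; start t=308 <= t=774? ✓ → yes.
N: start t=401 <= t=339? ✗; start t=401 <= t=774? ✓ → no.
S: start t=471 <= t=339? ✗; start t=471 <= t=774? ✓ → no.
W: start t=779 <= t=339? ✗; start t=779 <= t=774? ✗ → no.
Z: start t=90 <= t=339? ✓; start t=90 <= t=774? ✓ → yes.
Result: C, F, J, Z.

C, F, J, Z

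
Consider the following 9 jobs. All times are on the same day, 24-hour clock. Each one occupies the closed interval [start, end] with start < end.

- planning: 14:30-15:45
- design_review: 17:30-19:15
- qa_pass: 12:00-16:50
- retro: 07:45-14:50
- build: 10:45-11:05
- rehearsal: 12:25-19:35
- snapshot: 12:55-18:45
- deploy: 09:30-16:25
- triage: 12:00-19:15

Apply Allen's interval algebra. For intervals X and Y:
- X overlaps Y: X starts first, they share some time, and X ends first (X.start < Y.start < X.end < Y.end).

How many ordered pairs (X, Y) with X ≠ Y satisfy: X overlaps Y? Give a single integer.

14

Checking all 72 ordered pairs for relation 'overlaps'; matching pairs in alphabetical order:
(deploy, qa_pass): deploy overlaps qa_pass ✓
(deploy, rehearsal): deploy overlaps rehearsal ✓
(deploy, snapshot): deploy overlaps snapshot ✓
(deploy, triage): deploy overlaps triage ✓
(qa_pass, rehearsal): qa_pass overlaps rehearsal ✓
(qa_pass, snapshot): qa_pass overlaps snapshot ✓
(retro, deploy): retro overlaps deploy ✓
(retro, planning): retro overlaps planning ✓
(retro, qa_pass): retro overlaps qa_pass ✓
(retro, rehearsal): retro overlaps rehearsal ✓
(retro, snapshot): retro overlaps snapshot ✓
(retro, triage): retro overlaps triage ✓
(snapshot, design_review): snapshot overlaps design_review ✓
(triage, rehearsal): triage overlaps rehearsal ✓
Count: 14.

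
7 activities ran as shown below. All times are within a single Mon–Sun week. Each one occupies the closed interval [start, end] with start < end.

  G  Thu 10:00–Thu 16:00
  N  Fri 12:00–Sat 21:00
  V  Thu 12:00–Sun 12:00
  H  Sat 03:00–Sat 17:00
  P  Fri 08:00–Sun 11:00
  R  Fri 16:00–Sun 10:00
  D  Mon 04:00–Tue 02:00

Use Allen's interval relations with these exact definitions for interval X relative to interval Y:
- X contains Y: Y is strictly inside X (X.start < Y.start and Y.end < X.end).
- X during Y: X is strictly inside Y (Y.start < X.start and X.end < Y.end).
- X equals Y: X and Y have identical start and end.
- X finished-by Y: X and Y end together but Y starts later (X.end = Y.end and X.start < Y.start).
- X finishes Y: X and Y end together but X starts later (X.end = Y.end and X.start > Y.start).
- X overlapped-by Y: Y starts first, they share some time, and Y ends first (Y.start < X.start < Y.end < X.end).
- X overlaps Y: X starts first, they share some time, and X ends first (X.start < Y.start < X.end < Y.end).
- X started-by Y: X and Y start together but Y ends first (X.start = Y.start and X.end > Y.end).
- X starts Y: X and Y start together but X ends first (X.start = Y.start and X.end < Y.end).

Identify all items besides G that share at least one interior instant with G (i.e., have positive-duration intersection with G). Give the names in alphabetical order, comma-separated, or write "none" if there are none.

Target G = [Thu 10:00, Thu 16:00].
D [Mon 04:00, Tue 02:00] → before → no.
H [Sat 03:00, Sat 17:00] → after → no.
N [Fri 12:00, Sat 21:00] → after → no.
P [Fri 08:00, Sun 11:00] → after → no.
R [Fri 16:00, Sun 10:00] → after → no.
V [Thu 12:00, Sun 12:00] → overlapped-by → yes.
Result: V.

V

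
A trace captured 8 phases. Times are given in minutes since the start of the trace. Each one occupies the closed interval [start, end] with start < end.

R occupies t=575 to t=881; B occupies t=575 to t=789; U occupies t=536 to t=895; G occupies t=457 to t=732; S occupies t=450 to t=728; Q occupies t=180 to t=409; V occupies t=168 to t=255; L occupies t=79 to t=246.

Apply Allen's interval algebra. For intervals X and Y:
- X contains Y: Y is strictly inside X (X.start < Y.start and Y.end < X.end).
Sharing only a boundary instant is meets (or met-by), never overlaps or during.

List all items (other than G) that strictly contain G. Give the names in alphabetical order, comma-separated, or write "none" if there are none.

none

Target G = [t=457, t=732].
B [t=575, t=789] → overlapped-by → no.
L [t=79, t=246] → before → no.
Q [t=180, t=409] → before → no.
R [t=575, t=881] → overlapped-by → no.
S [t=450, t=728] → overlaps → no.
U [t=536, t=895] → overlapped-by → no.
V [t=168, t=255] → before → no.
Result: none.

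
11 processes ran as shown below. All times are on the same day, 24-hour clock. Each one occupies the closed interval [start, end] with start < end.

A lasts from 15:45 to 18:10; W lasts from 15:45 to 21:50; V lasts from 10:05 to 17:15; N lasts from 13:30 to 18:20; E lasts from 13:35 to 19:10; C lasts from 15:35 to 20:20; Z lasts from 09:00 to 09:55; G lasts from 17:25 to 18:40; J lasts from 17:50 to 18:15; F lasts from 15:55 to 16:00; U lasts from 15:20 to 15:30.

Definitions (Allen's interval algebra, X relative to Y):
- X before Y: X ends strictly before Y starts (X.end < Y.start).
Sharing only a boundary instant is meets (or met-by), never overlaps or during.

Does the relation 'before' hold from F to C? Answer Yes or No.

No

F = [15:55, 16:00], C = [15:35, 20:20].
Actual relation of F to C: during.
Asked whether 'before' holds → No.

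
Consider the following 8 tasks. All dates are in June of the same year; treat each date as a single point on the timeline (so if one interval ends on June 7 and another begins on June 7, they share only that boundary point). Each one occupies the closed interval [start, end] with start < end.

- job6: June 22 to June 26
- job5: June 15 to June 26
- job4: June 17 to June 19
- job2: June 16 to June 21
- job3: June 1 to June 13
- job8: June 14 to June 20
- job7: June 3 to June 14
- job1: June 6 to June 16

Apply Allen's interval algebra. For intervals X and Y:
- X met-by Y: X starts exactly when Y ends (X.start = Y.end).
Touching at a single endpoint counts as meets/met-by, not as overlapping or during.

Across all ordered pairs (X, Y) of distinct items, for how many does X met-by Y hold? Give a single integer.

2

Checking all 56 ordered pairs for relation 'met-by'; matching pairs in alphabetical order:
(job2, job1): job2 met-by job1 ✓
(job8, job7): job8 met-by job7 ✓
Count: 2.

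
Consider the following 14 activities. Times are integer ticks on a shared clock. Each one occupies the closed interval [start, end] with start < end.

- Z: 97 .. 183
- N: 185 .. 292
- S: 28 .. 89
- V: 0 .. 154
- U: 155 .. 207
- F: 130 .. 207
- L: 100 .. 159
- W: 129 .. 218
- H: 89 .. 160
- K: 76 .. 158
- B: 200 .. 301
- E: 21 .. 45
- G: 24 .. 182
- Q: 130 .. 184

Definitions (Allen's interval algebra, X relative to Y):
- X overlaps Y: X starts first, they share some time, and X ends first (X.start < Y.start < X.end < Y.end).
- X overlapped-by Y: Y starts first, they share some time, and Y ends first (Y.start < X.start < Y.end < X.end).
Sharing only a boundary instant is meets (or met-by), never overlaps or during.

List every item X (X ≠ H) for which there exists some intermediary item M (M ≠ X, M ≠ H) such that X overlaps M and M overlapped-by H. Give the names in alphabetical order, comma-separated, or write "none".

G, K, L, Q, V, Z

Target H = [89, 160].
Intermediaries M with M overlapped-by H: F, Q, U, W, Z.
Via F — items with X overlaps F: G, K, L, V, Z.
Via Q — items with X overlaps Q: G, K, L, V, Z.
Via U — items with X overlaps U: G, K, L, Q, Z.
Via W — items with X overlaps W: G, K, L, V, Z.
Via Z — items with X overlaps Z: G, K, V.
Union: G, K, L, Q, V, Z.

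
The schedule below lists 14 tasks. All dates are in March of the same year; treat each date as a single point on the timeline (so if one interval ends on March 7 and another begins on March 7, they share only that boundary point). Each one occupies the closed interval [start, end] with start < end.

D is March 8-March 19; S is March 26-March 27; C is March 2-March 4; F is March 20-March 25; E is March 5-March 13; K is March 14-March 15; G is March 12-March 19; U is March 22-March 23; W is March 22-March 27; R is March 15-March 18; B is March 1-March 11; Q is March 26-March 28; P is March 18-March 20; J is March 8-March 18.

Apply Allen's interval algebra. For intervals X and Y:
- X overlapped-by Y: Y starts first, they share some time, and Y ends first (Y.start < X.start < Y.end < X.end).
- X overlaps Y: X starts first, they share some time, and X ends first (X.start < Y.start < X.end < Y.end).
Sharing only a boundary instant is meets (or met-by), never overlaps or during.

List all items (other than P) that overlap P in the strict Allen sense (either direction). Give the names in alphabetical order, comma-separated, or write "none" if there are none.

Target P = [March 18, March 20].
B [March 1, March 11] → before → no.
C [March 2, March 4] → before → no.
D [March 8, March 19] → overlaps → yes.
E [March 5, March 13] → before → no.
F [March 20, March 25] → met-by → no.
G [March 12, March 19] → overlaps → yes.
J [March 8, March 18] → meets → no.
K [March 14, March 15] → before → no.
Q [March 26, March 28] → after → no.
R [March 15, March 18] → meets → no.
S [March 26, March 27] → after → no.
U [March 22, March 23] → after → no.
W [March 22, March 27] → after → no.
Result: D, G.

D, G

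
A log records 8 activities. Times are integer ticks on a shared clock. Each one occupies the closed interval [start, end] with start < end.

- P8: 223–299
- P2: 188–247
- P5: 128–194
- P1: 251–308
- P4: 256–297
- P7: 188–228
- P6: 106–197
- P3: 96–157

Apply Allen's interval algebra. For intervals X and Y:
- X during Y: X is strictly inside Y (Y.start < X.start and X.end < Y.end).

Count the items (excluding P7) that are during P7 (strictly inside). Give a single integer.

0

Target P7 = [188, 228].
P1 [251, 308] → after → no.
P2 [188, 247] → started-by → no.
P3 [96, 157] → before → no.
P4 [256, 297] → after → no.
P5 [128, 194] → overlaps → no.
P6 [106, 197] → overlaps → no.
P8 [223, 299] → overlapped-by → no.
Total: 0.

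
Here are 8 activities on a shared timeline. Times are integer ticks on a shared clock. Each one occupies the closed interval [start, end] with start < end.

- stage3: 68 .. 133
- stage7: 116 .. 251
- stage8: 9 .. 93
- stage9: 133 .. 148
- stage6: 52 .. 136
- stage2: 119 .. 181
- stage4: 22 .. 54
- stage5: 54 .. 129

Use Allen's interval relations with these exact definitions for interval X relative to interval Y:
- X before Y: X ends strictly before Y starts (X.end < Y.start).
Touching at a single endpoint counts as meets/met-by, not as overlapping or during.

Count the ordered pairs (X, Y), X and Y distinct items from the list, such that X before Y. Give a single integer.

Checking all 56 ordered pairs for relation 'before'; matching pairs in alphabetical order:
(stage4, stage2): stage4 before stage2 ✓
(stage4, stage3): stage4 before stage3 ✓
(stage4, stage7): stage4 before stage7 ✓
(stage4, stage9): stage4 before stage9 ✓
(stage5, stage9): stage5 before stage9 ✓
(stage8, stage2): stage8 before stage2 ✓
(stage8, stage7): stage8 before stage7 ✓
(stage8, stage9): stage8 before stage9 ✓
Count: 8.

8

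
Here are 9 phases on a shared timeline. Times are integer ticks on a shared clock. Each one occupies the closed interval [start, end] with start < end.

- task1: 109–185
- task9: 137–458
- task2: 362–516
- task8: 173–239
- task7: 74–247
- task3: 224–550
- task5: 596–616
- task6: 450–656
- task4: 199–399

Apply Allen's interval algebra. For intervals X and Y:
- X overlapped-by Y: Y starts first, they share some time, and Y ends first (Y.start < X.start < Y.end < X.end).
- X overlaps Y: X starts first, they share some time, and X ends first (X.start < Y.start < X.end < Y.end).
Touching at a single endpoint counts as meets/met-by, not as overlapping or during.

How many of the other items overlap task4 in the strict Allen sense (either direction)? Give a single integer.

4

Target task4 = [199, 399].
task1 [109, 185] → before → no.
task2 [362, 516] → overlapped-by → counts.
task3 [224, 550] → overlapped-by → counts.
task5 [596, 616] → after → no.
task6 [450, 656] → after → no.
task7 [74, 247] → overlaps → counts.
task8 [173, 239] → overlaps → counts.
task9 [137, 458] → contains → no.
Total: 4.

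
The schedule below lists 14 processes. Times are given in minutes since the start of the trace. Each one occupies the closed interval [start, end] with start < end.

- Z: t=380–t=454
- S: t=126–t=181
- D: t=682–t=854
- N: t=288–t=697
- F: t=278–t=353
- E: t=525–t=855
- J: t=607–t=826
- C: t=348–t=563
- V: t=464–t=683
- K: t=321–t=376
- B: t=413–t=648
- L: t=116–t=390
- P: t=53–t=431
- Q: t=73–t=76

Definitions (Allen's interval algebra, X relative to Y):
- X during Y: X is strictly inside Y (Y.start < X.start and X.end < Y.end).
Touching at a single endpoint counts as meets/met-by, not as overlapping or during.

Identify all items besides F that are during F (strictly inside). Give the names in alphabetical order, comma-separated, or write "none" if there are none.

none

Target F = [t=278, t=353].
B [t=413, t=648] → after → no.
C [t=348, t=563] → overlapped-by → no.
D [t=682, t=854] → after → no.
E [t=525, t=855] → after → no.
J [t=607, t=826] → after → no.
K [t=321, t=376] → overlapped-by → no.
L [t=116, t=390] → contains → no.
N [t=288, t=697] → overlapped-by → no.
P [t=53, t=431] → contains → no.
Q [t=73, t=76] → before → no.
S [t=126, t=181] → before → no.
V [t=464, t=683] → after → no.
Z [t=380, t=454] → after → no.
Result: none.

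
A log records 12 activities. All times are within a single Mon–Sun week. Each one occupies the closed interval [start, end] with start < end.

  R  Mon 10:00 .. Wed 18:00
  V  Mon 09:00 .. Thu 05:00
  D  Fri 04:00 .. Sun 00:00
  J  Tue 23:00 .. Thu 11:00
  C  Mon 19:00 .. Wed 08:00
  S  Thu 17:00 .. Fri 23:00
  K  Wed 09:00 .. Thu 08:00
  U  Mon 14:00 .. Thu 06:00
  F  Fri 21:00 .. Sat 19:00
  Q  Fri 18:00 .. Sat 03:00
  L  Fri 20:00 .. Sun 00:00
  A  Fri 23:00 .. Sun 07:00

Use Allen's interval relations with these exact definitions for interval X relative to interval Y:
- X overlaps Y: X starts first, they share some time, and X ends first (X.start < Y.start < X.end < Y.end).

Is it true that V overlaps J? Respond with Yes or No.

Yes

V = [Mon 09:00, Thu 05:00], J = [Tue 23:00, Thu 11:00].
Actual relation of V to J: overlaps.
Asked whether 'overlaps' holds → Yes.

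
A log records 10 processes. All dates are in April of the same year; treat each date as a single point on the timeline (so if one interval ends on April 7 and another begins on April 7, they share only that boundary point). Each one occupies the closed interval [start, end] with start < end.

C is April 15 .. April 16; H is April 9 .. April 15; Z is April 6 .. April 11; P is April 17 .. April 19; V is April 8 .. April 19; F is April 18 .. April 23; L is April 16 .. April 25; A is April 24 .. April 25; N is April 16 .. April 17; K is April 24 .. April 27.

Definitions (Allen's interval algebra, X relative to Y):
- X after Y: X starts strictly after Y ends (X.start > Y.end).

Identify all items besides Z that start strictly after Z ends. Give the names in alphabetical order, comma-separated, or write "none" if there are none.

A, C, F, K, L, N, P

Target Z = [April 6, April 11].
A [April 24, April 25] → after → yes.
C [April 15, April 16] → after → yes.
F [April 18, April 23] → after → yes.
H [April 9, April 15] → overlapped-by → no.
K [April 24, April 27] → after → yes.
L [April 16, April 25] → after → yes.
N [April 16, April 17] → after → yes.
P [April 17, April 19] → after → yes.
V [April 8, April 19] → overlapped-by → no.
Result: A, C, F, K, L, N, P.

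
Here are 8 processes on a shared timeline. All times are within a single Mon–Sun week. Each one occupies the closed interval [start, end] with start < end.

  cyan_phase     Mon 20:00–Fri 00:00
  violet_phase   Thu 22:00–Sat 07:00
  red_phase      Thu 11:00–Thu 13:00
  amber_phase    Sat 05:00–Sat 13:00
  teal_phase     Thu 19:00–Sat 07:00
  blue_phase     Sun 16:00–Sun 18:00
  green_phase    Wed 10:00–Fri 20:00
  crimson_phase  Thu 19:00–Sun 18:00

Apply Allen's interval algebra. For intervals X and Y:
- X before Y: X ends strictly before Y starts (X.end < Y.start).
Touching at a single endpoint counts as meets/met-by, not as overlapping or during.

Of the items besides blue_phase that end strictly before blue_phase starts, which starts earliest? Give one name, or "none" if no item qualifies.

cyan_phase

Target blue_phase = [Sun 16:00, Sun 18:00].
amber_phase [Sat 05:00, Sat 13:00] → before → candidate.
crimson_phase [Thu 19:00, Sun 18:00] → finished-by → excluded.
cyan_phase [Mon 20:00, Fri 00:00] → before → candidate.
green_phase [Wed 10:00, Fri 20:00] → before → candidate.
red_phase [Thu 11:00, Thu 13:00] → before → candidate.
teal_phase [Thu 19:00, Sat 07:00] → before → candidate.
violet_phase [Thu 22:00, Sat 07:00] → before → candidate.
Among candidates, earliest start is Mon 20:00 → cyan_phase.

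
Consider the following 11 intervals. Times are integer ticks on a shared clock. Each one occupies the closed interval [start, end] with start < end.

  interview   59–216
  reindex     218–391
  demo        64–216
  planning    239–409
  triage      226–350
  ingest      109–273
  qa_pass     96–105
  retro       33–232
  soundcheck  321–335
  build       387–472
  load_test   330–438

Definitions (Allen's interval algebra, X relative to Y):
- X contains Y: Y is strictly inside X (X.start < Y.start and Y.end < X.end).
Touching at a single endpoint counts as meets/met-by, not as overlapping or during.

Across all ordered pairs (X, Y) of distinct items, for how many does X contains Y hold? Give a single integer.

Checking all 110 ordered pairs for relation 'contains'; matching pairs in alphabetical order:
(demo, qa_pass): demo contains qa_pass ✓
(interview, qa_pass): interview contains qa_pass ✓
(planning, soundcheck): planning contains soundcheck ✓
(reindex, soundcheck): reindex contains soundcheck ✓
(reindex, triage): reindex contains triage ✓
(retro, demo): retro contains demo ✓
(retro, interview): retro contains interview ✓
(retro, qa_pass): retro contains qa_pass ✓
(triage, soundcheck): triage contains soundcheck ✓
Count: 9.

9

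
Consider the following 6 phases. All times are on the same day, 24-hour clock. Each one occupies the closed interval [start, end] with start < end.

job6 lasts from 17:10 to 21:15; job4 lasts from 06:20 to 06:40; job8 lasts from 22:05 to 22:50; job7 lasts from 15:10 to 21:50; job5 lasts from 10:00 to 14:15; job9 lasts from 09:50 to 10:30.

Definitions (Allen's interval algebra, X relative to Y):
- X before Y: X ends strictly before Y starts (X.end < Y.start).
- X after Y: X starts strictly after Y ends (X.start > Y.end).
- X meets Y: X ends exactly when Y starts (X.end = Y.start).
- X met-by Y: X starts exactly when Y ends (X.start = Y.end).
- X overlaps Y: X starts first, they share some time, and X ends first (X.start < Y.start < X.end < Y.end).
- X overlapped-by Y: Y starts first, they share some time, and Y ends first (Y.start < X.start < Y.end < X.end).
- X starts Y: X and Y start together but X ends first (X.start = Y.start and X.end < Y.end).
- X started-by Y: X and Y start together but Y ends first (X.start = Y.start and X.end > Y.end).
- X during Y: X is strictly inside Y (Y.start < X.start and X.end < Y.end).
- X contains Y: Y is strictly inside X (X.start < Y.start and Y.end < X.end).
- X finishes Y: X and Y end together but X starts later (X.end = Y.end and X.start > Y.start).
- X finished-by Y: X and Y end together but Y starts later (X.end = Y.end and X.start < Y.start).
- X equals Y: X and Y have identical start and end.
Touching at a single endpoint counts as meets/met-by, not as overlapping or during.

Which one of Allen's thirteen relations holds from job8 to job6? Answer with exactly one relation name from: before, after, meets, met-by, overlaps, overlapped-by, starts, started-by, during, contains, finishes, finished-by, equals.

job8 = [22:05, 22:50]; job6 = [17:10, 21:15].
Compare endpoints: job8.start > job6.start, job8.start > job6.end, job8.end > job6.start, job8.end > job6.end.
That pattern is 'after'.

after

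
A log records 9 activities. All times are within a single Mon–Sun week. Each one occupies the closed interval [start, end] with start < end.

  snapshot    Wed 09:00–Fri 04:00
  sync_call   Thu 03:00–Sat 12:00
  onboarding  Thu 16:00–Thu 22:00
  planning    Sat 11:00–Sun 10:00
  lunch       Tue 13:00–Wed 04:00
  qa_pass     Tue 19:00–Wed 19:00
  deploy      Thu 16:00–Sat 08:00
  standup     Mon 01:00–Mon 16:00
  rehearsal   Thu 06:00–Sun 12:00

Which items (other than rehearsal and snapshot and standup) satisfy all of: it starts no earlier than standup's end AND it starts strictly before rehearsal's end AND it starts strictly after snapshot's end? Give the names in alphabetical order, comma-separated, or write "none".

Conditions: its start is no earlier than standup's end (X.start >= Mon 16:00) AND its start is strictly before rehearsal's end (X.start < Sun 12:00) AND its start is strictly after snapshot's end (X.start > Fri 04:00).
deploy: start Thu 16:00 >= Mon 16:00? ✓; start Thu 16:00 < Sun 12:00? ✓; start Thu 16:00 > Fri 04:00? ✗ → no.
lunch: start Tue 13:00 >= Mon 16:00? ✓; start Tue 13:00 < Sun 12:00? ✓; start Tue 13:00 > Fri 04:00? ✗ → no.
onboarding: start Thu 16:00 >= Mon 16:00? ✓; start Thu 16:00 < Sun 12:00? ✓; start Thu 16:00 > Fri 04:00? ✗ → no.
planning: start Sat 11:00 >= Mon 16:00? ✓; start Sat 11:00 < Sun 12:00? ✓; start Sat 11:00 > Fri 04:00? ✓ → yes.
qa_pass: start Tue 19:00 >= Mon 16:00? ✓; start Tue 19:00 < Sun 12:00? ✓; start Tue 19:00 > Fri 04:00? ✗ → no.
sync_call: start Thu 03:00 >= Mon 16:00? ✓; start Thu 03:00 < Sun 12:00? ✓; start Thu 03:00 > Fri 04:00? ✗ → no.
Result: planning.

planning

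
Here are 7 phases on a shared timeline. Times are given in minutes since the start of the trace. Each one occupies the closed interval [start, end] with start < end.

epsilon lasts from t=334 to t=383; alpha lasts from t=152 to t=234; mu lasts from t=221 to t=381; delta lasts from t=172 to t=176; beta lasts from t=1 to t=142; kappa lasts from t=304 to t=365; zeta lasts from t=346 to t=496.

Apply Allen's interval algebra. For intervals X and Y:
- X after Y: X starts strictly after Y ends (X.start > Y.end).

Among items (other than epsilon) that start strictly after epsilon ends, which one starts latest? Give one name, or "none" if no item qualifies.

Target epsilon = [t=334, t=383].
alpha [t=152, t=234] → before → excluded.
beta [t=1, t=142] → before → excluded.
delta [t=172, t=176] → before → excluded.
kappa [t=304, t=365] → overlaps → excluded.
mu [t=221, t=381] → overlaps → excluded.
zeta [t=346, t=496] → overlapped-by → excluded.
No candidates → none.

none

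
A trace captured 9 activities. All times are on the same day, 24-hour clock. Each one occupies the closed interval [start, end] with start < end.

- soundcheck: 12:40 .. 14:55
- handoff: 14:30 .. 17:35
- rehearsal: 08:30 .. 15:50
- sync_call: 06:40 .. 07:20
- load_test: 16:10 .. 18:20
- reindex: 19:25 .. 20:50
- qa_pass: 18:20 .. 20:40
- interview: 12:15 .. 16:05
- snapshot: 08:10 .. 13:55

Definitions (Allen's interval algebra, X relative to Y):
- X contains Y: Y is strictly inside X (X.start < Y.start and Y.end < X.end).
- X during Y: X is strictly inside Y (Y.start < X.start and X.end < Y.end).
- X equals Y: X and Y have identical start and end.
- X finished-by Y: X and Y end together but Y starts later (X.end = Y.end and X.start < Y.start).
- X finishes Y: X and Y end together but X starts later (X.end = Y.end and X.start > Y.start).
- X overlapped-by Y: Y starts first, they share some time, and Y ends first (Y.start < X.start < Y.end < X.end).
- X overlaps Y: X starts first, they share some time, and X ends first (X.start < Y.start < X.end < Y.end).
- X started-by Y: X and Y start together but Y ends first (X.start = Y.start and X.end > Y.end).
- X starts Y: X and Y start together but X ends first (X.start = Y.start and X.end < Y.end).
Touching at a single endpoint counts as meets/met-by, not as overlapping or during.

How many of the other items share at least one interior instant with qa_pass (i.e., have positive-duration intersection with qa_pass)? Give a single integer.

Target qa_pass = [18:20, 20:40].
handoff [14:30, 17:35] → before → no.
interview [12:15, 16:05] → before → no.
load_test [16:10, 18:20] → meets → no.
rehearsal [08:30, 15:50] → before → no.
reindex [19:25, 20:50] → overlapped-by → counts.
snapshot [08:10, 13:55] → before → no.
soundcheck [12:40, 14:55] → before → no.
sync_call [06:40, 07:20] → before → no.
Total: 1.

1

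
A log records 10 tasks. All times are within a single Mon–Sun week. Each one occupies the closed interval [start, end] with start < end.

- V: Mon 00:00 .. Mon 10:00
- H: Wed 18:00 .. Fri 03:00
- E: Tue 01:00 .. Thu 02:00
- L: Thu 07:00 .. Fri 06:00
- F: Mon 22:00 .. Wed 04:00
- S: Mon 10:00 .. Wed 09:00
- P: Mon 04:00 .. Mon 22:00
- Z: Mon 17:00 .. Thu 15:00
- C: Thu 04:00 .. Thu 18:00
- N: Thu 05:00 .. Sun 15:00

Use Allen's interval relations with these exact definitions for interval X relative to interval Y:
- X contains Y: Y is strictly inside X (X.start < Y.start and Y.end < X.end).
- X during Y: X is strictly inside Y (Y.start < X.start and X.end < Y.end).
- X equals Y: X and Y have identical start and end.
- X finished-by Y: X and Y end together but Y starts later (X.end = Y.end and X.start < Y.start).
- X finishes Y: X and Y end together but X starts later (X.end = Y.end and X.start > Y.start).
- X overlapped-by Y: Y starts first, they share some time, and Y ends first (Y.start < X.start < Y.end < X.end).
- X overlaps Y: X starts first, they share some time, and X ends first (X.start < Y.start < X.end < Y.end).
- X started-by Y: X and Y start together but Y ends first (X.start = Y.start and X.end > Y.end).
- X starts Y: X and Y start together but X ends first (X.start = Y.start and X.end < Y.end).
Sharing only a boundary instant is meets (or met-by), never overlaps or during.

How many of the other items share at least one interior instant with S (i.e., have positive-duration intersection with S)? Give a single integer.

4

Target S = [Mon 10:00, Wed 09:00].
C [Thu 04:00, Thu 18:00] → after → no.
E [Tue 01:00, Thu 02:00] → overlapped-by → counts.
F [Mon 22:00, Wed 04:00] → during → counts.
H [Wed 18:00, Fri 03:00] → after → no.
L [Thu 07:00, Fri 06:00] → after → no.
N [Thu 05:00, Sun 15:00] → after → no.
P [Mon 04:00, Mon 22:00] → overlaps → counts.
V [Mon 00:00, Mon 10:00] → meets → no.
Z [Mon 17:00, Thu 15:00] → overlapped-by → counts.
Total: 4.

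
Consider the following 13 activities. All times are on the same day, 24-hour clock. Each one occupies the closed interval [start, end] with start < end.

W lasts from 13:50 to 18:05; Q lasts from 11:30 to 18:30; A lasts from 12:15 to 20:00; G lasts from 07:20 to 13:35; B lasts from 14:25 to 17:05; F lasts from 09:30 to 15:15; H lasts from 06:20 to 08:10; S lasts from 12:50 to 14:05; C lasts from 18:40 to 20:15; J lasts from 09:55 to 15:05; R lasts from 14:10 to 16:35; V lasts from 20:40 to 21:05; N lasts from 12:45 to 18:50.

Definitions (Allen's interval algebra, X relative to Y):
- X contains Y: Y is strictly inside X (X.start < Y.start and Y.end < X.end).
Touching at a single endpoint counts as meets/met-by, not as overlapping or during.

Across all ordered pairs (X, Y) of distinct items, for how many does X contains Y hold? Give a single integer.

Checking all 156 ordered pairs for relation 'contains'; matching pairs in alphabetical order:
(A, B): A contains B ✓
(A, N): A contains N ✓
(A, R): A contains R ✓
(A, S): A contains S ✓
(A, W): A contains W ✓
(F, J): F contains J ✓
(F, S): F contains S ✓
(J, S): J contains S ✓
(N, B): N contains B ✓
(N, R): N contains R ✓
(N, S): N contains S ✓
(N, W): N contains W ✓
(Q, B): Q contains B ✓
(Q, R): Q contains R ✓
(Q, S): Q contains S ✓
(Q, W): Q contains W ✓
(W, B): W contains B ✓
(W, R): W contains R ✓
Count: 18.

18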